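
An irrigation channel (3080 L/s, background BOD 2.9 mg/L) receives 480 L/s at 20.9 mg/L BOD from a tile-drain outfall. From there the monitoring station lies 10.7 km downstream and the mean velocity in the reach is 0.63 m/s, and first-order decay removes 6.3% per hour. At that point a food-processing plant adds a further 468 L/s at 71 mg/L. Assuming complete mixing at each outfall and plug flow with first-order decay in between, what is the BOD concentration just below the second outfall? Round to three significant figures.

Mixed concentration C = ΣQC/ΣQ = (3080·2.900 + 480.0·20.90) / 3560 = 18960/3560 = 5.327 mg/L; combined flow 3560 L/s.
Travel time t = 10.7·1000 / 0.63 = 16980 s = 4.718 h.
6.3%/h lost → k = −ln(1 − 0.063) = 0.06507 h⁻¹.
After decay, C = 5.327 × e^(−kt) = 5.327 × 0.7357 = 3.919 mg/L.
At the second outfall, C = (3560·3.919 + 468.0·71.00) / (3560 + 468.0) = 11.71 mg/L.

11.7 mg/L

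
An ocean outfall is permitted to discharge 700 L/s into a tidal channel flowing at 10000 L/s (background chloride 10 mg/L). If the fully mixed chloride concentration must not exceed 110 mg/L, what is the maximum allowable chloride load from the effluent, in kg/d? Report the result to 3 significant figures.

Mass balance at the limit: 10000·10.00 + 700.0·Cₑ = 10700·110 → Cₑ = 1539 mg/L.
700.0 L/s = 0.7000 m³/s. Load = 0.7000 m³/s × 1539 g/m³ × 86 400 s/d = 93050 kg/d.

93100 kg/d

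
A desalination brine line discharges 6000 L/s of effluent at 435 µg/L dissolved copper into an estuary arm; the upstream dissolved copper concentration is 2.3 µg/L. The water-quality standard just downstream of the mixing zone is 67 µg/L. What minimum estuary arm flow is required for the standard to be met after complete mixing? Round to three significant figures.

Set C_mix = 67: (Q·2.300 + 6000·435.0) / (Q + 6000) = 67
→ Q = 6000·(435.0 − 67)/(67 − 2.300) = 34130 L/s.

34100 L/s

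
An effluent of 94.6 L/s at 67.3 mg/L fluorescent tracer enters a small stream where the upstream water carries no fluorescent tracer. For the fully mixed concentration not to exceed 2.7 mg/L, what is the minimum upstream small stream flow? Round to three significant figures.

Set C_mix = 2.7: (Q·0 + 94.60·67.30) / (Q + 94.60) = 2.7
→ Q = 94.60·(67.30 − 2.7)/(2.7 − 0) = 2263 L/s.

2260 L/s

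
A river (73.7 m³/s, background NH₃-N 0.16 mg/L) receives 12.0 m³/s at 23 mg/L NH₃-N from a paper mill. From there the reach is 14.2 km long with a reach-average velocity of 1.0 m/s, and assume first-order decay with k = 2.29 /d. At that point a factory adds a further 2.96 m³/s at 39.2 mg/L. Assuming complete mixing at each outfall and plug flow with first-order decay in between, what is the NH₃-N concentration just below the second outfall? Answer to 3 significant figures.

After mixing, C = (73.70·0.1600 + 12.00·23.00) / 85.70 = 287.8/85.70 = 3.358 mg/L; combined flow 85.70 m³/s.
Travel time t = 14.2·1000 / 1.0 = 14200 s = 3.944 h.
After decay, C = 3.358 × e^(−kt) = 3.358 × 0.6864 = 2.305 mg/L.
Second outfall: C = (85.70·2.305 + 2.960·39.20)/88.66 = 3.537 mg/L.

3.54 mg/L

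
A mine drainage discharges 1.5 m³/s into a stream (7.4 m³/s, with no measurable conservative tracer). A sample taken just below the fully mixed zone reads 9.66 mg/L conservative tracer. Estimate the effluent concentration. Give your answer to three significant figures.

Mass balance: 7.400·0 + 1.500·Cₑ = 8.900·9.660
→ Cₑ = (8.900·9.660 − 7.400·0) / 1.500 = 57.32 mg/L.

57.3 mg/L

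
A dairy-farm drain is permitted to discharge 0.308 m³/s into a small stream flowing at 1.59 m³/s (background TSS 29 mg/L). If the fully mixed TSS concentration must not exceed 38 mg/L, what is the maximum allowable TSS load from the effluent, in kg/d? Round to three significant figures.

Mass balance at the limit: 1.590·29.00 + 0.3080·Cₑ = 1.898·38 → Cₑ = 84.46 mg/L.
Load = 0.3080 m³/s × 84.46 g/m³ × 86 400 s/d = 2248 kg/d.

2250 kg/d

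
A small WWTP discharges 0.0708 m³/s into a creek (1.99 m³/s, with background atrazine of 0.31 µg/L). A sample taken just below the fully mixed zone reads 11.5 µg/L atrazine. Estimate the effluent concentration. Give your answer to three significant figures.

326 µg/L

Mass balance: 1.990·0.3100 + 0.07080·Cₑ = 2.061·11.50
→ Cₑ = (2.061·11.50 − 1.990·0.3100) / 0.07080 = 326.0 µg/L.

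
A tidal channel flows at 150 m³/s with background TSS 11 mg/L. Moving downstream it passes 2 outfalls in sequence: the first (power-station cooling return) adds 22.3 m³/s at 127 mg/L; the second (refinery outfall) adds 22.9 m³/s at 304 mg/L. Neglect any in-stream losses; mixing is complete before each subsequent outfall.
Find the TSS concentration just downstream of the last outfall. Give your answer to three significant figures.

Outfall 1: combined Q = 172.3 m³/s; C = (150.0·11.00 + 22.30·127.0)/172.3 = 26.01 mg/L.
Outfall 2: combined Q = 195.2 m³/s; C = (172.3·26.01 + 22.90·304.0)/195.2 = 58.63 mg/L.

58.6 mg/L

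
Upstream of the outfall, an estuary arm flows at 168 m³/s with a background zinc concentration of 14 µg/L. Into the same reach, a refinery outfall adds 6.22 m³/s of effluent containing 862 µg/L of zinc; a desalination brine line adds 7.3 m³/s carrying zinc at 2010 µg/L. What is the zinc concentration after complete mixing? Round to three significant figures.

After mixing, C = (168.0·14.00 + 6.220·862.0 + 7.300·2010) / 181.5 = 22390/181.5 = 123.3 µg/L.

123 µg/L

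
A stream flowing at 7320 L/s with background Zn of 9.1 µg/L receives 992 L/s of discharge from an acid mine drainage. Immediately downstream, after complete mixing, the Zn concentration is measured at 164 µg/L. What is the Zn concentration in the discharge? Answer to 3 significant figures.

1310 µg/L

Mass balance: 7320·9.100 + 992.0·Cₑ = 8312·164.0
→ Cₑ = (8312·164.0 − 7320·9.100) / 992.0 = 1307 µg/L.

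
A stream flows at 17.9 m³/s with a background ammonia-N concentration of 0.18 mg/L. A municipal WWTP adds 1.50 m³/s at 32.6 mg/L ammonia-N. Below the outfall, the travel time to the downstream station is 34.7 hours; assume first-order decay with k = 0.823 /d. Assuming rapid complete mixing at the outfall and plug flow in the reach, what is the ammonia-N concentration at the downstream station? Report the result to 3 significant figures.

0.817 mg/L

Mixed concentration C = ΣQC/ΣQ = (17.90·0.1800 + 1.500·32.60) / 19.40 = 52.12/19.40 = 2.687 mg/L.
After decay, C = 2.687 × e^(−kt) = 2.687 × 0.3042 = 0.8174 mg/L.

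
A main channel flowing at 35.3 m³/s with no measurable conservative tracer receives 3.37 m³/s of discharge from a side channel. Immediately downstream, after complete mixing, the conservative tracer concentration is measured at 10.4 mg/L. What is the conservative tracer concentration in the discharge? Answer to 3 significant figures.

Mass balance: 35.30·0 + 3.370·Cₑ = 38.67·10.40
→ Cₑ = (38.67·10.40 − 35.30·0) / 3.370 = 119.3 mg/L.

119 mg/L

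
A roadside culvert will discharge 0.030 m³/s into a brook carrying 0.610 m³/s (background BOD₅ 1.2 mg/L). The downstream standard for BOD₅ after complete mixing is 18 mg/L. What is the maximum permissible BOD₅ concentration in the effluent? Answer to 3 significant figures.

At the limit, (Qr·Cr + Qe·Cₑ)/(Qr + Qe) = 18:
Cₑ = (0.6400·18 − 0.6100·1.200) / 0.03000 = 359.6 mg/L.

360 mg/L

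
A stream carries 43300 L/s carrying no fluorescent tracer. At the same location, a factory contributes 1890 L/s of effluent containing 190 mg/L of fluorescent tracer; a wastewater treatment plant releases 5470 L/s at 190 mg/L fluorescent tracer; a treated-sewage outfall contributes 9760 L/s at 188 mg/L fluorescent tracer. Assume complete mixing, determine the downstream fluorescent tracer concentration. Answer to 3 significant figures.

Mixed concentration C = ΣQC/ΣQ = (43300·0 + 1890·190.0 + 5470·190.0 + 9760·188.0) / 60420 = 3233000/60420 = 53.51 mg/L.

53.5 mg/L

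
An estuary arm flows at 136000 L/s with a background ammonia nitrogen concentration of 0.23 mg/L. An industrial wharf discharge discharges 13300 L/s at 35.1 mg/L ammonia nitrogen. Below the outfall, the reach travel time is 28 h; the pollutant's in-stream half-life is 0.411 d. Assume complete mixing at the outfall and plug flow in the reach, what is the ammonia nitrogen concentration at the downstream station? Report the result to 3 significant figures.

After mixing, C = (136000·0.2300 + 13300·35.10) / 149300 = 498100/149300 = 3.336 mg/L.
Half-life 0.411 d → k = ln 2 / 0.411 = 1.686 d⁻¹.
After decay, C = 3.336 × e^(−kt) = 3.336 × 0.1398 = 0.4664 mg/L.

0.466 mg/L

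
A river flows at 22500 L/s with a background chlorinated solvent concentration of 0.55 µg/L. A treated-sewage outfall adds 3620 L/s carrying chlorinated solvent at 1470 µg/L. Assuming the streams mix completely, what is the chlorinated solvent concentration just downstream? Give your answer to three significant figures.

Flow-weighted average: C = (22500·0.5500 + 3620·1470) / 26120 = 5334000/26120 = 204.2 µg/L.

204 µg/L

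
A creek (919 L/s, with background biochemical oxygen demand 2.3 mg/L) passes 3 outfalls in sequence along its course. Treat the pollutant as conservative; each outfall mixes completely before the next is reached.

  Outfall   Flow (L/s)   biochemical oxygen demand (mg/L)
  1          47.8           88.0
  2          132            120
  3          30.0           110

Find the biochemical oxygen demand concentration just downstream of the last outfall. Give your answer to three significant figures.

22.6 mg/L

Outfall 1: combined Q = 966.8 L/s; C = (919.0·2.300 + 47.80·88.00)/966.8 = 6.537 mg/L.
Outfall 2: combined Q = 1099 L/s; C = (966.8·6.537 + 132.0·120.0)/1099 = 20.17 mg/L.
Outfall 3: combined Q = 1129 L/s; C = (1099·20.17 + 30.00·110.0)/1129 = 22.56 mg/L.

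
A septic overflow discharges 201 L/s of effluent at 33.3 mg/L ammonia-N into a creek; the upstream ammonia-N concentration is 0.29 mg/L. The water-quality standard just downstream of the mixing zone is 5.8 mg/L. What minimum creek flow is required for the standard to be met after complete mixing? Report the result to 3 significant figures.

Set C_mix = 5.8: (Q·0.2900 + 201.0·33.30) / (Q + 201.0) = 5.8
→ Q = 201.0·(33.30 − 5.8)/(5.8 − 0.2900) = 1003 L/s.

1000 L/s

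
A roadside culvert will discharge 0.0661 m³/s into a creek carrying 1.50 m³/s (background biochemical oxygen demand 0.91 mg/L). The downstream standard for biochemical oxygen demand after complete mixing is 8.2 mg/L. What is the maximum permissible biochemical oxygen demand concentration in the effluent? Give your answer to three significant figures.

174 mg/L

At the limit, (Qr·Cr + Qe·Cₑ)/(Qr + Qe) = 8.2:
Cₑ = (1.566·8.2 − 1.500·0.9100) / 0.06610 = 173.6 mg/L.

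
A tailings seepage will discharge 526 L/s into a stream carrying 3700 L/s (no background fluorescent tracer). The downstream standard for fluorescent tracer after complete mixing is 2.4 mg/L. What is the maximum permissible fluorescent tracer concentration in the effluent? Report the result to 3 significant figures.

At the limit, (Qr·Cr + Qe·Cₑ)/(Qr + Qe) = 2.4:
Cₑ = (4226·2.4 − 3700·0) / 526.0 = 19.28 mg/L.

19.3 mg/L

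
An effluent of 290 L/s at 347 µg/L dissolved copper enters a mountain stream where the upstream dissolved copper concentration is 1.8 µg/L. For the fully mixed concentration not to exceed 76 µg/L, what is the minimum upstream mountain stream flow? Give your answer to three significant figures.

Set C_mix = 76: (Q·1.800 + 290.0·347.0) / (Q + 290.0) = 76
→ Q = 290.0·(347.0 − 76)/(76 − 1.800) = 1059 L/s.

1060 L/s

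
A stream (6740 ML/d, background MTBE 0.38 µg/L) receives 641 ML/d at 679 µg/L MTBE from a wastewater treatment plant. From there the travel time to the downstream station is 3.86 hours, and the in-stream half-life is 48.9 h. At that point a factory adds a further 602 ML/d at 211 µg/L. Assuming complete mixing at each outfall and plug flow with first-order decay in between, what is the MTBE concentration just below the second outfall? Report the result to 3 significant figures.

67.8 µg/L

Mass balance: C = (6740·0.3800 + 641.0·679.0) / 7381 = 437800/7381 = 59.31 µg/L; combined flow 7381 ML/d.
Half-life 48.9 h → k = ln 2 / 48.9 = 0.01417 h⁻¹ = 0.3402 d⁻¹.
Applying C = C₀e^(−kt): 59.31 × 0.9468 = 56.16 µg/L.
At the second outfall, C = (7381·56.16 + 602.0·211.0) / (7381 + 602.0) = 67.83 µg/L.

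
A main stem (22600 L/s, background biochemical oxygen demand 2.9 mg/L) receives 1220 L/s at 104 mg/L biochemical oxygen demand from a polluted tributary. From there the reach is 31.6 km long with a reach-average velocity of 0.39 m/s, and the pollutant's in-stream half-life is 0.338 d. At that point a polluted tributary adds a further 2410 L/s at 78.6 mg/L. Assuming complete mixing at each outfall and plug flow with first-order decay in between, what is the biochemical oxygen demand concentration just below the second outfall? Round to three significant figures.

Conservation of mass: C = (22600·2.900 + 1220·104.0) / 23820 = 192400/23820 = 8.078 mg/L; combined flow 23820 L/s.
Travel time t = 31.6·1000 / 0.39 = 81030 s = 22.51 h.
Half-life 0.338 d → k = ln 2 / 0.338 = 2.051 d⁻¹.
Decay over the reach: 8.078·exp(−kt) = 8.078·0.1461 = 1.181 mg/L.
At the second outfall, C = (23820·1.181 + 2410·78.60) / (23820 + 2410) = 8.294 mg/L.

8.29 mg/L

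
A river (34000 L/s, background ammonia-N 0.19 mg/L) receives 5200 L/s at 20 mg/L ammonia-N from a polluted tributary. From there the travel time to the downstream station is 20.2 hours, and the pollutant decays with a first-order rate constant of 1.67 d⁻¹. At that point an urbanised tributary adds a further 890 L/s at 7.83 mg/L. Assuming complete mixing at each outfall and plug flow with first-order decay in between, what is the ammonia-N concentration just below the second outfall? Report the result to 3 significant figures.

0.849 mg/L

Mixed concentration C = ΣQC/ΣQ = (34000·0.1900 + 5200·20.00) / 39200 = 110500/39200 = 2.818 mg/L; combined flow 39200 L/s.
Decay over the reach: 2.818·exp(−kt) = 2.818·0.2452 = 0.6910 mg/L.
Second outfall: C = (39200·0.6910 + 890.0·7.830)/40090 = 0.8495 mg/L.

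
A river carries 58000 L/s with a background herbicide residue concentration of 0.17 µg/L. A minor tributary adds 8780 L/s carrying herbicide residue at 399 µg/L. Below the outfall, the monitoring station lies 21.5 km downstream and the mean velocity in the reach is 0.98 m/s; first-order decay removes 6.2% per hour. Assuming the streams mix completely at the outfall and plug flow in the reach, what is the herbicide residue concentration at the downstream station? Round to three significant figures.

35.6 µg/L

Mixed concentration C = ΣQC/ΣQ = (58000·0.1700 + 8780·399.0) / 66780 = 3513000/66780 = 52.61 µg/L.
Travel time t = 21.5·1000 / 0.98 = 21940 s = 6.094 h.
6.2%/h lost → k = −ln(1 − 0.062) = 0.06401 h⁻¹.
Decay over the reach: 52.61·exp(−kt) = 52.61·0.6770 = 35.62 µg/L.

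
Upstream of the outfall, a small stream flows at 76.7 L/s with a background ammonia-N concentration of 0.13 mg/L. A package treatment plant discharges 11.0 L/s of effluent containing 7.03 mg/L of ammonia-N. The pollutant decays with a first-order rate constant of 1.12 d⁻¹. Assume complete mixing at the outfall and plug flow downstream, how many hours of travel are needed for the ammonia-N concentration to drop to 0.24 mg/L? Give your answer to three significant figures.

Mixed concentration C = ΣQC/ΣQ = (76.70·0.1300 + 11.00·7.030) / 87.70 = 87.30/87.70 = 0.9955 mg/L.
0.9955·exp(−k·t) = 0.24 → t = ln(0.9955/0.24)/k = 109700 s = 30.48 h.

30.5 h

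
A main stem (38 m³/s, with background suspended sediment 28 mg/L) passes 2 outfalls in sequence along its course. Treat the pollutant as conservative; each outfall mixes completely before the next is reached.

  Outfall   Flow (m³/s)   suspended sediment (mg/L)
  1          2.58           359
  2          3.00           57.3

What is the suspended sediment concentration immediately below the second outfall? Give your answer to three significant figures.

49.6 mg/L

Outfall 1: combined Q = 40.58 m³/s; C = (38.00·28.00 + 2.580·359.0)/40.58 = 49.04 mg/L.
Outfall 2: combined Q = 43.58 m³/s; C = (40.58·49.04 + 3.000·57.30)/43.58 = 49.61 mg/L.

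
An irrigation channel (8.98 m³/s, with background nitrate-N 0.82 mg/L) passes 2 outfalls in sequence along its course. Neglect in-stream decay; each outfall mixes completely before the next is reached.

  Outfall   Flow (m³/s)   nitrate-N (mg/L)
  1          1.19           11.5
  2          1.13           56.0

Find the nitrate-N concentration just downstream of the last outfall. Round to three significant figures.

Below outfall 1: Q → 10.17 m³/s, C = (8.980·0.8200 + 1.190·11.50)/10.17 = 2.070 mg/L.
Below outfall 2: Q → 11.30 m³/s, C = (10.17·2.070 + 1.130·56.00)/11.30 = 7.463 mg/L.

7.46 mg/L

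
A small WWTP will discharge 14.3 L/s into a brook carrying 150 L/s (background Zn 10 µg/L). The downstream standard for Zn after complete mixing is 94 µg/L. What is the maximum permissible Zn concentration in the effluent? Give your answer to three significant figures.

975 µg/L

At the limit, (Qr·Cr + Qe·Cₑ)/(Qr + Qe) = 94:
Cₑ = (164.3·94 − 150.0·10.00) / 14.30 = 975.1 µg/L.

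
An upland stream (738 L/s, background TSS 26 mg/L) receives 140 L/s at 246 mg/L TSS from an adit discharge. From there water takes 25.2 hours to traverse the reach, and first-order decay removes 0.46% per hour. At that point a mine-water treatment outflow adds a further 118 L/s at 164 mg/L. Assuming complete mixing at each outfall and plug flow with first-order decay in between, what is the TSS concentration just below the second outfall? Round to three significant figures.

Conservation of mass: C = (738.0·26.00 + 140.0·246.0) / 878.0 = 53630/878.0 = 61.08 mg/L; combined flow 878.0 L/s.
0.46%/h lost → k = −ln(1 − 0.0046) = 0.004611 h⁻¹.
After decay, C = 61.08 × e^(−kt) = 61.08 × 0.8903 = 54.38 mg/L.
Second outfall: C = (878.0·54.38 + 118.0·164.0)/996.0 = 67.37 mg/L.

67.4 mg/L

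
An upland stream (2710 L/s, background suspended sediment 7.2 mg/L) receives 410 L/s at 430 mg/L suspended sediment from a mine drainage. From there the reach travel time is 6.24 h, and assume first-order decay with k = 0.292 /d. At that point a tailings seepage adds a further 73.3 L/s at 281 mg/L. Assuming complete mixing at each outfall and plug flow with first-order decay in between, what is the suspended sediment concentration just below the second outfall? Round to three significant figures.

63.3 mg/L

Flow-weighted average: C = (2710·7.200 + 410.0·430.0) / 3120 = 195800/3120 = 62.76 mg/L; combined flow 3120 L/s.
First-order decay: C = 62.76·exp(−k·t) = 62.76·0.9269 = 58.17 mg/L.
Second outfall: C = (3120·58.17 + 73.30·281.0)/3193 = 63.29 mg/L.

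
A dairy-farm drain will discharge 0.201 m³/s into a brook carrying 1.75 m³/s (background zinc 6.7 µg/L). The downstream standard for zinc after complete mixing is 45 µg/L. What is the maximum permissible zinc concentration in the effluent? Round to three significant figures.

378 µg/L

At the limit, (Qr·Cr + Qe·Cₑ)/(Qr + Qe) = 45:
Cₑ = (1.951·45 − 1.750·6.700) / 0.2010 = 378.5 µg/L.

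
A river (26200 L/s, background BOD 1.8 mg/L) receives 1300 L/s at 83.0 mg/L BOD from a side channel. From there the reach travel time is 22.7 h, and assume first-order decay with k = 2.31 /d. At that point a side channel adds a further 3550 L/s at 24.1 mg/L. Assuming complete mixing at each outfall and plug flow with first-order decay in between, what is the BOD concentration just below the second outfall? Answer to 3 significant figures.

Mixed concentration C = ΣQC/ΣQ = (26200·1.800 + 1300·83.00) / 27500 = 155100/27500 = 5.639 mg/L; combined flow 27500 L/s.
Decay over the reach: 5.639·exp(−kt) = 5.639·0.1125 = 0.6343 mg/L.
Second outfall: C = (27500·0.6343 + 3550·24.10)/31050 = 3.317 mg/L.

3.32 mg/L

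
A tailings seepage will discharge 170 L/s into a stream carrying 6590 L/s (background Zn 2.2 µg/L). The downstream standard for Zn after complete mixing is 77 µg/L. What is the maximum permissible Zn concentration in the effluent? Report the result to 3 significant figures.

At the limit, (Qr·Cr + Qe·Cₑ)/(Qr + Qe) = 77:
Cₑ = (6760·77 − 6590·2.200) / 170.0 = 2977 µg/L.

2980 µg/L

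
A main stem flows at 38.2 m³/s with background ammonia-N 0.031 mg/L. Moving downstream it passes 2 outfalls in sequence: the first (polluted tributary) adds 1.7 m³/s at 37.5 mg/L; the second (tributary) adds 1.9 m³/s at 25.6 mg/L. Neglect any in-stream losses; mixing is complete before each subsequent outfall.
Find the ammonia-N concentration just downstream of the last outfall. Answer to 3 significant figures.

2.72 mg/L

After outfall 1: Q = 38.20 + 1.700 = 39.90 m³/s; C = (38.20·0.03100 + 1.700·37.50)/39.90 = 1.627 mg/L.
After outfall 2: Q = 39.90 + 1.900 = 41.80 m³/s; C = (39.90·1.627 + 1.900·25.60)/41.80 = 2.717 mg/L.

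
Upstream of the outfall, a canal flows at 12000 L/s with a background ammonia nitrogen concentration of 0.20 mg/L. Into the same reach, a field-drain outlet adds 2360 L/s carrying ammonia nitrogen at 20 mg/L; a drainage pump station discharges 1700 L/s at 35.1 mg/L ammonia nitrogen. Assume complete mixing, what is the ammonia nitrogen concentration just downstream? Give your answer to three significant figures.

After mixing, C = (12000·0.2000 + 2360·20.00 + 1700·35.10) / 16060 = 109300/16060 = 6.804 mg/L.

6.80 mg/L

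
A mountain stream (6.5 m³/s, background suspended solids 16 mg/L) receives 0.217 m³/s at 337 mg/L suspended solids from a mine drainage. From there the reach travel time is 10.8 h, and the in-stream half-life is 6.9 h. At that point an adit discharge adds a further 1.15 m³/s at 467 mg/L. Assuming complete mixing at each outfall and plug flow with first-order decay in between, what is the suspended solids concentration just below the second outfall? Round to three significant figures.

Conservation of mass: C = (6.500·16.00 + 0.2170·337.0) / 6.717 = 177.1/6.717 = 26.37 mg/L; combined flow 6.717 m³/s.
Half-life 6.9 h → k = ln 2 / 6.9 = 0.1005 h⁻¹ = 2.411 d⁻¹.
Decay over the reach: 26.37·exp(−kt) = 26.37·0.3379 = 8.911 mg/L.
Second outfall: C = (6.717·8.911 + 1.150·467.0)/7.867 = 75.87 mg/L.

75.9 mg/L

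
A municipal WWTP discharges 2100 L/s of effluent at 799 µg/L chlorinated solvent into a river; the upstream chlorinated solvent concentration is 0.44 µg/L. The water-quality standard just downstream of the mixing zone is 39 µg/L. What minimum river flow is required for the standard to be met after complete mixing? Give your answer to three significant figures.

41400 L/s

Set C_mix = 39: (Q·0.4400 + 2100·799.0) / (Q + 2100) = 39
→ Q = 2100·(799.0 − 39)/(39 − 0.4400) = 41390 L/s.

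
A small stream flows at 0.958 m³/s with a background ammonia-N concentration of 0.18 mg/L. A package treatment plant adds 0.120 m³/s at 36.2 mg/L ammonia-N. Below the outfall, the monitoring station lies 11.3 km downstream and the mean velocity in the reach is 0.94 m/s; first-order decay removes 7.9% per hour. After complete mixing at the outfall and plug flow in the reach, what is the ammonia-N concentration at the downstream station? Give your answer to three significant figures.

Mass balance: C = (0.9580·0.1800 + 0.1200·36.20) / 1.078 = 4.516/1.078 = 4.190 mg/L.
Travel time t = 11.3·1000 / 0.94 = 12020 s = 3.339 h.
7.9%/h lost → k = −ln(1 − 0.079) = 0.08230 h⁻¹.
After decay, C = 4.190 × e^(−kt) = 4.190 × 0.7597 = 3.183 mg/L.

3.18 mg/L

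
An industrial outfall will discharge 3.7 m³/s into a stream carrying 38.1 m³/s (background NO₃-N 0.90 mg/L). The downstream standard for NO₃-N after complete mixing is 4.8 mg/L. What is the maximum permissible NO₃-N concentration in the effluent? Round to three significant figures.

45.0 mg/L

At the limit, (Qr·Cr + Qe·Cₑ)/(Qr + Qe) = 4.8:
Cₑ = (41.80·4.8 − 38.10·0.9000) / 3.700 = 44.96 mg/L.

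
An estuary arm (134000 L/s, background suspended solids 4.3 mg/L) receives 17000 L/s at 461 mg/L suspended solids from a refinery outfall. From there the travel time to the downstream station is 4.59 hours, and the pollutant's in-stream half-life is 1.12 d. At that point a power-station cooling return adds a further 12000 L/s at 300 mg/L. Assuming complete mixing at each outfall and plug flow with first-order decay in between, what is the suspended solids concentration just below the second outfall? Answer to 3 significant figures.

Flow-weighted average: C = (134000·4.300 + 17000·461.0) / 151000 = 8413000/151000 = 55.72 mg/L; combined flow 151000 L/s.
Half-life 1.12 d → k = ln 2 / 1.12 = 0.6189 d⁻¹.
After decay, C = 55.72 × e^(−kt) = 55.72 × 0.8884 = 49.50 mg/L.
At the second outfall, C = (151000·49.50 + 12000·300.0) / (151000 + 12000) = 67.94 mg/L.

67.9 mg/L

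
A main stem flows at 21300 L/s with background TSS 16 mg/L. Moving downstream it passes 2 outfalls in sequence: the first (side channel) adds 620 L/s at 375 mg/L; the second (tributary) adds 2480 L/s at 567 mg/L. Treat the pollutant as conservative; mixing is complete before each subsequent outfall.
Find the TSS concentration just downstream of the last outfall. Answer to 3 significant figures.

81.1 mg/L

Outfall 1: combined Q = 21920 L/s; C = (21300·16.00 + 620.0·375.0)/21920 = 26.15 mg/L.
Outfall 2: combined Q = 24400 L/s; C = (21920·26.15 + 2480·567.0)/24400 = 81.13 mg/L.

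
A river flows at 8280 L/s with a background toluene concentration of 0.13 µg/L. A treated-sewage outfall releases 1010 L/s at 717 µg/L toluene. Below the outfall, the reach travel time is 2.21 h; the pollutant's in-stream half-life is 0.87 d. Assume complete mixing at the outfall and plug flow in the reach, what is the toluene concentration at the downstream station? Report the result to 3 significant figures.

72.5 µg/L

After mixing, C = (8280·0.1300 + 1010·717.0) / 9290 = 725200/9290 = 78.07 µg/L.
Half-life 0.87 d → k = ln 2 / 0.87 = 0.7967 d⁻¹.
Decay over the reach: 78.07·exp(−kt) = 78.07·0.9293 = 72.55 µg/L.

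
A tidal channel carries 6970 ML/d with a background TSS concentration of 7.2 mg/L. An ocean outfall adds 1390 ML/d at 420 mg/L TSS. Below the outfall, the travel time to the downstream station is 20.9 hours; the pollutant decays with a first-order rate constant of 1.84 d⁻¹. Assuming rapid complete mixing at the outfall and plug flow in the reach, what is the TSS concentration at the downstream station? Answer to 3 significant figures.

15.3 mg/L

Flow-weighted average: C = (6970·7.200 + 1390·420.0) / 8360 = 634000/8360 = 75.84 mg/L.
First-order decay: C = 75.84·exp(−k·t) = 75.84·0.2014 = 15.28 mg/L.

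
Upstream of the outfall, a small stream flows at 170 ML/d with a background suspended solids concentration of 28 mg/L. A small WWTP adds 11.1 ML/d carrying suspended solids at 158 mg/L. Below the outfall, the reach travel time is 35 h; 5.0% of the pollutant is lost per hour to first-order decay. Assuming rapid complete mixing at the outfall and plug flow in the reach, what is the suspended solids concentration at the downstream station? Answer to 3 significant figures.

Conservation of mass: C = (170.0·28.00 + 11.10·158.0) / 181.1 = 6514/181.1 = 35.97 mg/L.
5.0%/h lost → k = −ln(1 − 0.05) = 0.05129 h⁻¹.
Decay over the reach: 35.97·exp(−kt) = 35.97·0.1661 = 5.974 mg/L.

5.97 mg/L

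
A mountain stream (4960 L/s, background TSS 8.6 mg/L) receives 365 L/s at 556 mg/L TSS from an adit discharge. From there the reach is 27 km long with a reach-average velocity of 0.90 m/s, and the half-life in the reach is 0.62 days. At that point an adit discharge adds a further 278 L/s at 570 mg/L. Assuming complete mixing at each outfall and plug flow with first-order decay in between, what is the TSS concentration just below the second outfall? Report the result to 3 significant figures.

58.0 mg/L

Mass balance: C = (4960·8.600 + 365.0·556.0) / 5325 = 245600/5325 = 46.12 mg/L; combined flow 5325 L/s.
Travel time t = 27·1000 / 0.90 = 30000 s = 8.333 h.
Half-life 0.62 d → k = ln 2 / 0.62 = 1.118 d⁻¹.
After decay, C = 46.12 × e^(−kt) = 46.12 × 0.6783 = 31.28 mg/L.
At the second outfall, C = (5325·31.28 + 278.0·570.0) / (5325 + 278.0) = 58.01 mg/L.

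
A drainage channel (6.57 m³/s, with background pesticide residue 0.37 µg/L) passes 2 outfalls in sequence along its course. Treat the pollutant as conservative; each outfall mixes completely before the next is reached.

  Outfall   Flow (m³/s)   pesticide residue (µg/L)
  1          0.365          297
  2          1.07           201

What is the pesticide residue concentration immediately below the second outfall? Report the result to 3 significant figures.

40.7 µg/L

After outfall 1: Q = 6.570 + 0.3650 = 6.935 m³/s; C = (6.570·0.3700 + 0.3650·297.0)/6.935 = 15.98 µg/L.
After outfall 2: Q = 6.935 + 1.070 = 8.005 m³/s; C = (6.935·15.98 + 1.070·201.0)/8.005 = 40.71 µg/L.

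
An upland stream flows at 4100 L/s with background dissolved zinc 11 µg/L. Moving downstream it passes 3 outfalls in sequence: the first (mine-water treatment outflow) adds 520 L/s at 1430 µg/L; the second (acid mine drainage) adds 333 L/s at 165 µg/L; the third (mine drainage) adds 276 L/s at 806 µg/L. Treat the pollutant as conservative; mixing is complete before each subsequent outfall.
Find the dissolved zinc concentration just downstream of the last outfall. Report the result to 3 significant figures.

Below outfall 1: Q → 4620 L/s, C = (4100·11.00 + 520.0·1430)/4620 = 170.7 µg/L.
Below outfall 2: Q → 4953 L/s, C = (4620·170.7 + 333.0·165.0)/4953 = 170.3 µg/L.
Below outfall 3: Q → 5229 L/s, C = (4953·170.3 + 276.0·806.0)/5229 = 203.9 µg/L.

204 µg/L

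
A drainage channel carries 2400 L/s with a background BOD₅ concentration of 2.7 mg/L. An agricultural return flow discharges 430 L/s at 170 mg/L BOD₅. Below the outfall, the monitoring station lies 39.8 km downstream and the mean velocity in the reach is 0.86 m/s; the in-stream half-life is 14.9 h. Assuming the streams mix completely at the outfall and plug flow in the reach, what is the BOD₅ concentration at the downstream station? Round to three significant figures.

Mass balance: C = (2400·2.700 + 430.0·170.0) / 2830 = 79580/2830 = 28.12 mg/L.
Travel time t = 39.8·1000 / 0.86 = 46280 s = 12.86 h.
Half-life 14.9 h → k = ln 2 / 14.9 = 0.04652 h⁻¹ = 1.116 d⁻¹.
After decay, C = 28.12 × e^(−kt) = 28.12 × 0.5499 = 15.46 mg/L.

15.5 mg/L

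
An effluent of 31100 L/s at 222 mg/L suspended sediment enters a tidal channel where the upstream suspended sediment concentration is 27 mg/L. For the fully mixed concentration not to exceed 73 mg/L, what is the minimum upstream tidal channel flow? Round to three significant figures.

Set C_mix = 73: (Q·27.00 + 31100·222.0) / (Q + 31100) = 73
→ Q = 31100·(222.0 − 73)/(73 − 27.00) = 100700 L/s.

101000 L/s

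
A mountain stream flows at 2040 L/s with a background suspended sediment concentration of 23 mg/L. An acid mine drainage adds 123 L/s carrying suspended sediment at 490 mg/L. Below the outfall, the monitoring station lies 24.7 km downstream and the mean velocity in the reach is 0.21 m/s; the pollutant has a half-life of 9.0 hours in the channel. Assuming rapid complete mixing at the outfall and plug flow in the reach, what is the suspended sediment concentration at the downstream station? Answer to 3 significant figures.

Mixed concentration C = ΣQC/ΣQ = (2040·23.00 + 123.0·490.0) / 2163 = 107200/2163 = 49.56 mg/L.
Travel time t = 24.7·1000 / 0.21 = 117600 s = 32.67 h.
Half-life 9.0 h → k = ln 2 / 9.0 = 0.07702 h⁻¹ = 1.848 d⁻¹.
After decay, C = 49.56 × e^(−kt) = 49.56 × 0.08076 = 4.002 mg/L.

4.00 mg/L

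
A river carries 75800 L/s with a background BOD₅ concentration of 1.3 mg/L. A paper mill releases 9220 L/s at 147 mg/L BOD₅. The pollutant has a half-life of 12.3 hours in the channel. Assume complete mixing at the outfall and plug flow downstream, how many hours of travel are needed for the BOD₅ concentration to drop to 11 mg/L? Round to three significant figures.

After mixing, C = (75800·1.300 + 9220·147.0) / 85020 = 1454000/85020 = 17.10 mg/L.
Half-life 12.3 h → k = ln 2 / 12.3 = 0.05635 h⁻¹ = 1.352 d⁻¹.
17.10·exp(−k·t) = 11 → t = ln(17.10/11)/k = 28190 s = 7.829 h.

7.83 h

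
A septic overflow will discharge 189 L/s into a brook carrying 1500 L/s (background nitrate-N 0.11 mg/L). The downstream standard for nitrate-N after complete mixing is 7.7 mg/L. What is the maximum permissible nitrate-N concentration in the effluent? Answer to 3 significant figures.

67.9 mg/L

At the limit, (Qr·Cr + Qe·Cₑ)/(Qr + Qe) = 7.7:
Cₑ = (1689·7.7 − 1500·0.1100) / 189.0 = 67.94 mg/L.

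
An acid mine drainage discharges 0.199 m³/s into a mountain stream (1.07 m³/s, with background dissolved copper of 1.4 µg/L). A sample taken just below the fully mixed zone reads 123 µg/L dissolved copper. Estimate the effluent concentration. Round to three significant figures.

777 µg/L

Mass balance: 1.070·1.400 + 0.1990·Cₑ = 1.269·123.0
→ Cₑ = (1.269·123.0 − 1.070·1.400) / 0.1990 = 776.8 µg/L.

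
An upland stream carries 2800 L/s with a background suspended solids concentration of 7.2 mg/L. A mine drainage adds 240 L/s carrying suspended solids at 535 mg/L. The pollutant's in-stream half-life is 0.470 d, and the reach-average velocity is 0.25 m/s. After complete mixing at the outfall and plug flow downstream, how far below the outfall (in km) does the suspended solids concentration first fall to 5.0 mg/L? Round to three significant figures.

Flow-weighted average: C = (2800·7.200 + 240.0·535.0) / 3040 = 148600/3040 = 48.87 mg/L.
Half-life 0.470 d → k = ln 2 / 0.470 = 1.475 d⁻¹.
Set 48.87·exp(−k·t) = 5.0 → t = ln(48.87/5.0)/k = 133600 s = 37.10 h.
Distance = v·t = 0.25·133600 = 33390 m = 33.39 km.

33.4 km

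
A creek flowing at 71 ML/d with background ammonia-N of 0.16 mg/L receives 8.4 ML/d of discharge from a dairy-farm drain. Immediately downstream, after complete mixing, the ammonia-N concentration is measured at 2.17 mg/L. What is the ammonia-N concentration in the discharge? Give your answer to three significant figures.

19.2 mg/L

Mass balance: 71.00·0.1600 + 8.400·Cₑ = 79.40·2.170
→ Cₑ = (79.40·2.170 − 71.00·0.1600) / 8.400 = 19.16 mg/L.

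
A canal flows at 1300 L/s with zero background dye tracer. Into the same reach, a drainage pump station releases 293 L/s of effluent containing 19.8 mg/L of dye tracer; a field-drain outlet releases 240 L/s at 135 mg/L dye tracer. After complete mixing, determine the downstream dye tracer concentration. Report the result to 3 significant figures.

Mass balance: C = (1300·0 + 293.0·19.80 + 240.0·135.0) / 1833 = 38200/1833 = 20.84 mg/L.

20.8 mg/L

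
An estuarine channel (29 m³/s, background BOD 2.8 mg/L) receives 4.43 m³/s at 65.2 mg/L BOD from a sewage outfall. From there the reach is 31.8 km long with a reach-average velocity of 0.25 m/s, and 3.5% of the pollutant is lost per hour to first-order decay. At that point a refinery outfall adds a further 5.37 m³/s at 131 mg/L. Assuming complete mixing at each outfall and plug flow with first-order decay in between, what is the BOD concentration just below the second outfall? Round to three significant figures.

20.8 mg/L

Flow-weighted average: C = (29.00·2.800 + 4.430·65.20) / 33.43 = 370.0/33.43 = 11.07 mg/L; combined flow 33.43 m³/s.
Travel time t = 31.8·1000 / 0.25 = 127200 s = 35.33 h.
3.5%/h lost → k = −ln(1 − 0.035) = 0.03563 h⁻¹.
Applying C = C₀e^(−kt): 11.07 × 0.2840 = 3.143 mg/L.
At the second outfall, C = (33.43·3.143 + 5.370·131.0) / (33.43 + 5.370) = 20.84 mg/L.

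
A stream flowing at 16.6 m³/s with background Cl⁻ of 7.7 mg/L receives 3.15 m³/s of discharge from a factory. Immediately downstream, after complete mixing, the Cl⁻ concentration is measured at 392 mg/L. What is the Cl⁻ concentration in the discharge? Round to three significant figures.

2420 mg/L

Mass balance: 16.60·7.700 + 3.150·Cₑ = 19.75·392.0
→ Cₑ = (19.75·392.0 − 16.60·7.700) / 3.150 = 2417 mg/L.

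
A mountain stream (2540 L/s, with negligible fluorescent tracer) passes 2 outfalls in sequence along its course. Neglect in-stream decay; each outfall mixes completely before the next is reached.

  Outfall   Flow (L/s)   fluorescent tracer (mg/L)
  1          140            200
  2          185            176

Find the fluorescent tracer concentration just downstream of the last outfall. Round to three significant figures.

21.1 mg/L

Below outfall 1: Q → 2680 L/s, C = (2540·0 + 140.0·200.0)/2680 = 10.45 mg/L.
Below outfall 2: Q → 2865 L/s, C = (2680·10.45 + 185.0·176.0)/2865 = 21.14 mg/L.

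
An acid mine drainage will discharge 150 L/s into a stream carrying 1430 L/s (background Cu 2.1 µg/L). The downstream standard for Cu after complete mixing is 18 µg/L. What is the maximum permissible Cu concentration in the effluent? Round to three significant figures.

170 µg/L

At the limit, (Qr·Cr + Qe·Cₑ)/(Qr + Qe) = 18:
Cₑ = (1580·18 − 1430·2.100) / 150.0 = 169.6 µg/L.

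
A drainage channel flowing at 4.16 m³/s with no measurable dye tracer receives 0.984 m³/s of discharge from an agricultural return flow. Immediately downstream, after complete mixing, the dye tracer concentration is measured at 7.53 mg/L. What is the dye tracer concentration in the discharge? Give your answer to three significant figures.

Mass balance: 4.160·0 + 0.9840·Cₑ = 5.144·7.530
→ Cₑ = (5.144·7.530 − 4.160·0) / 0.9840 = 39.36 mg/L.

39.4 mg/L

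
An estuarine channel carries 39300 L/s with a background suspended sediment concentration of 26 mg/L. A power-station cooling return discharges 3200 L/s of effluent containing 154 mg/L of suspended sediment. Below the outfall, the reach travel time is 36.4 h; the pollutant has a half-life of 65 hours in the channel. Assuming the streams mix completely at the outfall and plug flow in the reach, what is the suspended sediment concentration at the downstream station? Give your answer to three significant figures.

24.2 mg/L

Conservation of mass: C = (39300·26.00 + 3200·154.0) / 42500 = 1515000/42500 = 35.64 mg/L.
Half-life 65 h → k = ln 2 / 65 = 0.01066 h⁻¹ = 0.2559 d⁻¹.
Decay over the reach: 35.64·exp(−kt) = 35.64·0.6783 = 24.17 mg/L.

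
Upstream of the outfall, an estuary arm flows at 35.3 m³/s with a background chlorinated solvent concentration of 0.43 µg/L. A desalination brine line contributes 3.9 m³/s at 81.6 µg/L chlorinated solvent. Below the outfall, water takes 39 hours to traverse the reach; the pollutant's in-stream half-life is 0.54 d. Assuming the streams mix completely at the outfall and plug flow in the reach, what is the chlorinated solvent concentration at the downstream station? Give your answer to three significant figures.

After mixing, C = (35.30·0.4300 + 3.900·81.60) / 39.20 = 333.4/39.20 = 8.506 µg/L.
Half-life 0.54 d → k = ln 2 / 0.54 = 1.284 d⁻¹.
First-order decay: C = 8.506·exp(−k·t) = 8.506·0.1242 = 1.056 µg/L.

1.06 µg/L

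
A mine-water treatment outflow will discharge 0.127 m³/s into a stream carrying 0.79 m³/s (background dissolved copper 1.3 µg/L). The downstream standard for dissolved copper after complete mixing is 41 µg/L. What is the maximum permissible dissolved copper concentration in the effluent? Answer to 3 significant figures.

288 µg/L

At the limit, (Qr·Cr + Qe·Cₑ)/(Qr + Qe) = 41:
Cₑ = (0.9170·41 − 0.7900·1.300) / 0.1270 = 288.0 µg/L.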